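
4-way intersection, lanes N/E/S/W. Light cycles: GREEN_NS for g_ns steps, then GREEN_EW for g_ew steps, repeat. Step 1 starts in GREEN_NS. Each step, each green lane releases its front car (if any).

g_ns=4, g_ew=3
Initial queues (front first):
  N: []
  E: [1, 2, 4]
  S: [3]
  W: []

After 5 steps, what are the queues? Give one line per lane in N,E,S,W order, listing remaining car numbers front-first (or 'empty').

Step 1 [NS]: N:empty,E:wait,S:car3-GO,W:wait | queues: N=0 E=3 S=0 W=0
Step 2 [NS]: N:empty,E:wait,S:empty,W:wait | queues: N=0 E=3 S=0 W=0
Step 3 [NS]: N:empty,E:wait,S:empty,W:wait | queues: N=0 E=3 S=0 W=0
Step 4 [NS]: N:empty,E:wait,S:empty,W:wait | queues: N=0 E=3 S=0 W=0
Step 5 [EW]: N:wait,E:car1-GO,S:wait,W:empty | queues: N=0 E=2 S=0 W=0

N: empty
E: 2 4
S: empty
W: empty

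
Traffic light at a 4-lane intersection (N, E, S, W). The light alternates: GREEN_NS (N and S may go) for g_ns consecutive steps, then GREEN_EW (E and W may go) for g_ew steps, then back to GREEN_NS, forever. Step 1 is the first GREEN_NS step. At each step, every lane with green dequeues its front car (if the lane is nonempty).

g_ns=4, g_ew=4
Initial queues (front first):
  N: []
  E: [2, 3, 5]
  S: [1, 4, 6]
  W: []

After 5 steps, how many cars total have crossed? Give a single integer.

Step 1 [NS]: N:empty,E:wait,S:car1-GO,W:wait | queues: N=0 E=3 S=2 W=0
Step 2 [NS]: N:empty,E:wait,S:car4-GO,W:wait | queues: N=0 E=3 S=1 W=0
Step 3 [NS]: N:empty,E:wait,S:car6-GO,W:wait | queues: N=0 E=3 S=0 W=0
Step 4 [NS]: N:empty,E:wait,S:empty,W:wait | queues: N=0 E=3 S=0 W=0
Step 5 [EW]: N:wait,E:car2-GO,S:wait,W:empty | queues: N=0 E=2 S=0 W=0
Cars crossed by step 5: 4

Answer: 4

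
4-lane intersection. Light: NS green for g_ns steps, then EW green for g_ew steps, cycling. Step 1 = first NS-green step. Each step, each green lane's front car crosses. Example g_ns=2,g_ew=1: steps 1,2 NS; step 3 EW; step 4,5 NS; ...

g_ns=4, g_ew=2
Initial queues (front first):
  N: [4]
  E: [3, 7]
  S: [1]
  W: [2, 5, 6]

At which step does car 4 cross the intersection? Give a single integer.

Step 1 [NS]: N:car4-GO,E:wait,S:car1-GO,W:wait | queues: N=0 E=2 S=0 W=3
Step 2 [NS]: N:empty,E:wait,S:empty,W:wait | queues: N=0 E=2 S=0 W=3
Step 3 [NS]: N:empty,E:wait,S:empty,W:wait | queues: N=0 E=2 S=0 W=3
Step 4 [NS]: N:empty,E:wait,S:empty,W:wait | queues: N=0 E=2 S=0 W=3
Step 5 [EW]: N:wait,E:car3-GO,S:wait,W:car2-GO | queues: N=0 E=1 S=0 W=2
Step 6 [EW]: N:wait,E:car7-GO,S:wait,W:car5-GO | queues: N=0 E=0 S=0 W=1
Step 7 [NS]: N:empty,E:wait,S:empty,W:wait | queues: N=0 E=0 S=0 W=1
Step 8 [NS]: N:empty,E:wait,S:empty,W:wait | queues: N=0 E=0 S=0 W=1
Step 9 [NS]: N:empty,E:wait,S:empty,W:wait | queues: N=0 E=0 S=0 W=1
Step 10 [NS]: N:empty,E:wait,S:empty,W:wait | queues: N=0 E=0 S=0 W=1
Step 11 [EW]: N:wait,E:empty,S:wait,W:car6-GO | queues: N=0 E=0 S=0 W=0
Car 4 crosses at step 1

1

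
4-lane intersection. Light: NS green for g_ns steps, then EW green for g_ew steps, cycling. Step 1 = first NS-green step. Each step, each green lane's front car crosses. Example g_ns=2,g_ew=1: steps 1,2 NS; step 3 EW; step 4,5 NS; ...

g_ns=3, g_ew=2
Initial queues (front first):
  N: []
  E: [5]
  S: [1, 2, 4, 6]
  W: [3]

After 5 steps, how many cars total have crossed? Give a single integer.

Answer: 5

Derivation:
Step 1 [NS]: N:empty,E:wait,S:car1-GO,W:wait | queues: N=0 E=1 S=3 W=1
Step 2 [NS]: N:empty,E:wait,S:car2-GO,W:wait | queues: N=0 E=1 S=2 W=1
Step 3 [NS]: N:empty,E:wait,S:car4-GO,W:wait | queues: N=0 E=1 S=1 W=1
Step 4 [EW]: N:wait,E:car5-GO,S:wait,W:car3-GO | queues: N=0 E=0 S=1 W=0
Step 5 [EW]: N:wait,E:empty,S:wait,W:empty | queues: N=0 E=0 S=1 W=0
Cars crossed by step 5: 5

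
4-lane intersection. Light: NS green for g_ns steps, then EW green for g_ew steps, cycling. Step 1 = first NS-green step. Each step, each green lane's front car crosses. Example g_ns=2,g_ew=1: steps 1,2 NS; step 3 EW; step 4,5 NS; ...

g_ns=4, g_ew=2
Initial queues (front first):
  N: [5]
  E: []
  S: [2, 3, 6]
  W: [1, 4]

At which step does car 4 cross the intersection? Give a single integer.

Step 1 [NS]: N:car5-GO,E:wait,S:car2-GO,W:wait | queues: N=0 E=0 S=2 W=2
Step 2 [NS]: N:empty,E:wait,S:car3-GO,W:wait | queues: N=0 E=0 S=1 W=2
Step 3 [NS]: N:empty,E:wait,S:car6-GO,W:wait | queues: N=0 E=0 S=0 W=2
Step 4 [NS]: N:empty,E:wait,S:empty,W:wait | queues: N=0 E=0 S=0 W=2
Step 5 [EW]: N:wait,E:empty,S:wait,W:car1-GO | queues: N=0 E=0 S=0 W=1
Step 6 [EW]: N:wait,E:empty,S:wait,W:car4-GO | queues: N=0 E=0 S=0 W=0
Car 4 crosses at step 6

6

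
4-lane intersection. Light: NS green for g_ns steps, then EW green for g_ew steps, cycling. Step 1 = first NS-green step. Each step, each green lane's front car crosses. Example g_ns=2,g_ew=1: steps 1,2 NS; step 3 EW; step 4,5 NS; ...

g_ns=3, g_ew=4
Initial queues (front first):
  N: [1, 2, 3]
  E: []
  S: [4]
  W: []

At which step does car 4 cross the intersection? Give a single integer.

Step 1 [NS]: N:car1-GO,E:wait,S:car4-GO,W:wait | queues: N=2 E=0 S=0 W=0
Step 2 [NS]: N:car2-GO,E:wait,S:empty,W:wait | queues: N=1 E=0 S=0 W=0
Step 3 [NS]: N:car3-GO,E:wait,S:empty,W:wait | queues: N=0 E=0 S=0 W=0
Car 4 crosses at step 1

1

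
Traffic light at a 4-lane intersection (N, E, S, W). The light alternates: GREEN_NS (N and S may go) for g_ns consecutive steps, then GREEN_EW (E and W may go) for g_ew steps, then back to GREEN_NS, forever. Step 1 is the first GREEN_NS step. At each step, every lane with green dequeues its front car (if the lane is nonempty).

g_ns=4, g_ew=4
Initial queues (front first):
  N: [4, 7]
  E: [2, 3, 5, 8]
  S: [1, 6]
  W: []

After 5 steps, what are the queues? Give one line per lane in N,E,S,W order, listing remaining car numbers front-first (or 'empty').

Step 1 [NS]: N:car4-GO,E:wait,S:car1-GO,W:wait | queues: N=1 E=4 S=1 W=0
Step 2 [NS]: N:car7-GO,E:wait,S:car6-GO,W:wait | queues: N=0 E=4 S=0 W=0
Step 3 [NS]: N:empty,E:wait,S:empty,W:wait | queues: N=0 E=4 S=0 W=0
Step 4 [NS]: N:empty,E:wait,S:empty,W:wait | queues: N=0 E=4 S=0 W=0
Step 5 [EW]: N:wait,E:car2-GO,S:wait,W:empty | queues: N=0 E=3 S=0 W=0

N: empty
E: 3 5 8
S: empty
W: empty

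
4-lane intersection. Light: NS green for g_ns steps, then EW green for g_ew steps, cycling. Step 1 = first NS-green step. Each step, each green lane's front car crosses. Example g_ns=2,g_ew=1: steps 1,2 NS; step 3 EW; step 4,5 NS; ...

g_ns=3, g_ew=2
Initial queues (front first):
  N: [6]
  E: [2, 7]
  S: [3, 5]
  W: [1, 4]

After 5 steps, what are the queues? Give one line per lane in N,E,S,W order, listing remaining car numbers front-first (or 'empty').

Step 1 [NS]: N:car6-GO,E:wait,S:car3-GO,W:wait | queues: N=0 E=2 S=1 W=2
Step 2 [NS]: N:empty,E:wait,S:car5-GO,W:wait | queues: N=0 E=2 S=0 W=2
Step 3 [NS]: N:empty,E:wait,S:empty,W:wait | queues: N=0 E=2 S=0 W=2
Step 4 [EW]: N:wait,E:car2-GO,S:wait,W:car1-GO | queues: N=0 E=1 S=0 W=1
Step 5 [EW]: N:wait,E:car7-GO,S:wait,W:car4-GO | queues: N=0 E=0 S=0 W=0

N: empty
E: empty
S: empty
W: empty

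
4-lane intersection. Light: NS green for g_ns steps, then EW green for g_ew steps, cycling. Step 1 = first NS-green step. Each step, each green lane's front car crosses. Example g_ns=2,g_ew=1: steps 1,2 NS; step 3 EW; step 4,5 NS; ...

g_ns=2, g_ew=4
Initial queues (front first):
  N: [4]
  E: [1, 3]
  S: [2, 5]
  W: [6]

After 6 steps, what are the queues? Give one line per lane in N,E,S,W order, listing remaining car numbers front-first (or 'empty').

Step 1 [NS]: N:car4-GO,E:wait,S:car2-GO,W:wait | queues: N=0 E=2 S=1 W=1
Step 2 [NS]: N:empty,E:wait,S:car5-GO,W:wait | queues: N=0 E=2 S=0 W=1
Step 3 [EW]: N:wait,E:car1-GO,S:wait,W:car6-GO | queues: N=0 E=1 S=0 W=0
Step 4 [EW]: N:wait,E:car3-GO,S:wait,W:empty | queues: N=0 E=0 S=0 W=0

N: empty
E: empty
S: empty
W: empty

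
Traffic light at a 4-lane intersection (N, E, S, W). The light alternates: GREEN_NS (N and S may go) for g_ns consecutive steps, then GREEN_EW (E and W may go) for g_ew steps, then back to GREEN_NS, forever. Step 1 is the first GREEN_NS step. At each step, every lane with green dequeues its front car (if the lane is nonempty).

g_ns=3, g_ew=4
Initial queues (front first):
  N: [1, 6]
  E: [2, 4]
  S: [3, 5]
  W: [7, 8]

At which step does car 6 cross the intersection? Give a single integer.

Step 1 [NS]: N:car1-GO,E:wait,S:car3-GO,W:wait | queues: N=1 E=2 S=1 W=2
Step 2 [NS]: N:car6-GO,E:wait,S:car5-GO,W:wait | queues: N=0 E=2 S=0 W=2
Step 3 [NS]: N:empty,E:wait,S:empty,W:wait | queues: N=0 E=2 S=0 W=2
Step 4 [EW]: N:wait,E:car2-GO,S:wait,W:car7-GO | queues: N=0 E=1 S=0 W=1
Step 5 [EW]: N:wait,E:car4-GO,S:wait,W:car8-GO | queues: N=0 E=0 S=0 W=0
Car 6 crosses at step 2

2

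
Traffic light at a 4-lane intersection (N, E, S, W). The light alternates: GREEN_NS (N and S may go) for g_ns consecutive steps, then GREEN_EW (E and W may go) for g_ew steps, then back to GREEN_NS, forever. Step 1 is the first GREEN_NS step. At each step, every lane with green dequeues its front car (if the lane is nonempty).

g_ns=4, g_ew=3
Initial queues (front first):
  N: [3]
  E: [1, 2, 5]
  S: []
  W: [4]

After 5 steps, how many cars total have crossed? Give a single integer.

Answer: 3

Derivation:
Step 1 [NS]: N:car3-GO,E:wait,S:empty,W:wait | queues: N=0 E=3 S=0 W=1
Step 2 [NS]: N:empty,E:wait,S:empty,W:wait | queues: N=0 E=3 S=0 W=1
Step 3 [NS]: N:empty,E:wait,S:empty,W:wait | queues: N=0 E=3 S=0 W=1
Step 4 [NS]: N:empty,E:wait,S:empty,W:wait | queues: N=0 E=3 S=0 W=1
Step 5 [EW]: N:wait,E:car1-GO,S:wait,W:car4-GO | queues: N=0 E=2 S=0 W=0
Cars crossed by step 5: 3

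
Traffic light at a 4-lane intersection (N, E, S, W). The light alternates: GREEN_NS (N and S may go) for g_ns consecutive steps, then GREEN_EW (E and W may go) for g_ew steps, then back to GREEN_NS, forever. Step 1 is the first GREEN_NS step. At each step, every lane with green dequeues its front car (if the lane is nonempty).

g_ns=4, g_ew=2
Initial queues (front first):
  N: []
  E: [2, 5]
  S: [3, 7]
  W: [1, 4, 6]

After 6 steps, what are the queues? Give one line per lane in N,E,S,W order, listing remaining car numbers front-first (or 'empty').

Step 1 [NS]: N:empty,E:wait,S:car3-GO,W:wait | queues: N=0 E=2 S=1 W=3
Step 2 [NS]: N:empty,E:wait,S:car7-GO,W:wait | queues: N=0 E=2 S=0 W=3
Step 3 [NS]: N:empty,E:wait,S:empty,W:wait | queues: N=0 E=2 S=0 W=3
Step 4 [NS]: N:empty,E:wait,S:empty,W:wait | queues: N=0 E=2 S=0 W=3
Step 5 [EW]: N:wait,E:car2-GO,S:wait,W:car1-GO | queues: N=0 E=1 S=0 W=2
Step 6 [EW]: N:wait,E:car5-GO,S:wait,W:car4-GO | queues: N=0 E=0 S=0 W=1

N: empty
E: empty
S: empty
W: 6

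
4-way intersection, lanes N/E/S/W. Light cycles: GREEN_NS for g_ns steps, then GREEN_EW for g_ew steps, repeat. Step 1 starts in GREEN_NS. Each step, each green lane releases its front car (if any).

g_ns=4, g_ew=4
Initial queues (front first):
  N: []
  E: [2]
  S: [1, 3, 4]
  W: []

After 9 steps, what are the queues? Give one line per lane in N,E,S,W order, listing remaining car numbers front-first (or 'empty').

Step 1 [NS]: N:empty,E:wait,S:car1-GO,W:wait | queues: N=0 E=1 S=2 W=0
Step 2 [NS]: N:empty,E:wait,S:car3-GO,W:wait | queues: N=0 E=1 S=1 W=0
Step 3 [NS]: N:empty,E:wait,S:car4-GO,W:wait | queues: N=0 E=1 S=0 W=0
Step 4 [NS]: N:empty,E:wait,S:empty,W:wait | queues: N=0 E=1 S=0 W=0
Step 5 [EW]: N:wait,E:car2-GO,S:wait,W:empty | queues: N=0 E=0 S=0 W=0

N: empty
E: empty
S: empty
W: empty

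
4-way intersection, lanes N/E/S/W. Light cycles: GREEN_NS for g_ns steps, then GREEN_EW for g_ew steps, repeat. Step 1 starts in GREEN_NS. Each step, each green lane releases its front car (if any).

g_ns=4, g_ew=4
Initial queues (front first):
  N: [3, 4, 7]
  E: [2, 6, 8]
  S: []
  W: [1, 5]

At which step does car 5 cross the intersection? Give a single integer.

Step 1 [NS]: N:car3-GO,E:wait,S:empty,W:wait | queues: N=2 E=3 S=0 W=2
Step 2 [NS]: N:car4-GO,E:wait,S:empty,W:wait | queues: N=1 E=3 S=0 W=2
Step 3 [NS]: N:car7-GO,E:wait,S:empty,W:wait | queues: N=0 E=3 S=0 W=2
Step 4 [NS]: N:empty,E:wait,S:empty,W:wait | queues: N=0 E=3 S=0 W=2
Step 5 [EW]: N:wait,E:car2-GO,S:wait,W:car1-GO | queues: N=0 E=2 S=0 W=1
Step 6 [EW]: N:wait,E:car6-GO,S:wait,W:car5-GO | queues: N=0 E=1 S=0 W=0
Step 7 [EW]: N:wait,E:car8-GO,S:wait,W:empty | queues: N=0 E=0 S=0 W=0
Car 5 crosses at step 6

6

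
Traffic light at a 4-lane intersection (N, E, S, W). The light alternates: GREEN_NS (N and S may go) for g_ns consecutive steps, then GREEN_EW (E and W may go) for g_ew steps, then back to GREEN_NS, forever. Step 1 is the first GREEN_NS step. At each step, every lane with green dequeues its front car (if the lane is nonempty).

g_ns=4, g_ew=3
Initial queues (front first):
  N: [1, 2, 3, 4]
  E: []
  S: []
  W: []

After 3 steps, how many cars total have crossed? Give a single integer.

Answer: 3

Derivation:
Step 1 [NS]: N:car1-GO,E:wait,S:empty,W:wait | queues: N=3 E=0 S=0 W=0
Step 2 [NS]: N:car2-GO,E:wait,S:empty,W:wait | queues: N=2 E=0 S=0 W=0
Step 3 [NS]: N:car3-GO,E:wait,S:empty,W:wait | queues: N=1 E=0 S=0 W=0
Cars crossed by step 3: 3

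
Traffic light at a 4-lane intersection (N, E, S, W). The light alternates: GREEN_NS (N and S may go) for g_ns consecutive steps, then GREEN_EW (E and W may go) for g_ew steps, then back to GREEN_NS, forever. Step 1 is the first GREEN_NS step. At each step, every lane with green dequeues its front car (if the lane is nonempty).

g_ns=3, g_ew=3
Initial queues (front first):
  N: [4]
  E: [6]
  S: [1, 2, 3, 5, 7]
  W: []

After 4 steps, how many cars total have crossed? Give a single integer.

Step 1 [NS]: N:car4-GO,E:wait,S:car1-GO,W:wait | queues: N=0 E=1 S=4 W=0
Step 2 [NS]: N:empty,E:wait,S:car2-GO,W:wait | queues: N=0 E=1 S=3 W=0
Step 3 [NS]: N:empty,E:wait,S:car3-GO,W:wait | queues: N=0 E=1 S=2 W=0
Step 4 [EW]: N:wait,E:car6-GO,S:wait,W:empty | queues: N=0 E=0 S=2 W=0
Cars crossed by step 4: 5

Answer: 5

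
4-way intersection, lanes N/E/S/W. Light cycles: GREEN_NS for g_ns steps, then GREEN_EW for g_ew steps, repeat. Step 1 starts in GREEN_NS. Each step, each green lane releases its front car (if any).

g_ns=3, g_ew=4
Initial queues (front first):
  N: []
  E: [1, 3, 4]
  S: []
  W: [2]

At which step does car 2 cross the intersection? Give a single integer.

Step 1 [NS]: N:empty,E:wait,S:empty,W:wait | queues: N=0 E=3 S=0 W=1
Step 2 [NS]: N:empty,E:wait,S:empty,W:wait | queues: N=0 E=3 S=0 W=1
Step 3 [NS]: N:empty,E:wait,S:empty,W:wait | queues: N=0 E=3 S=0 W=1
Step 4 [EW]: N:wait,E:car1-GO,S:wait,W:car2-GO | queues: N=0 E=2 S=0 W=0
Step 5 [EW]: N:wait,E:car3-GO,S:wait,W:empty | queues: N=0 E=1 S=0 W=0
Step 6 [EW]: N:wait,E:car4-GO,S:wait,W:empty | queues: N=0 E=0 S=0 W=0
Car 2 crosses at step 4

4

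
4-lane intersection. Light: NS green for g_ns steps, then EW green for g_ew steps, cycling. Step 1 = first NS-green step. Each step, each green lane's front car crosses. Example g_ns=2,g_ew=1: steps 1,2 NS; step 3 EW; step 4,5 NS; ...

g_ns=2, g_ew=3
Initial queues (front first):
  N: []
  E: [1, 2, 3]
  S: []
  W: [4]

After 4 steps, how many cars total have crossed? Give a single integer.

Step 1 [NS]: N:empty,E:wait,S:empty,W:wait | queues: N=0 E=3 S=0 W=1
Step 2 [NS]: N:empty,E:wait,S:empty,W:wait | queues: N=0 E=3 S=0 W=1
Step 3 [EW]: N:wait,E:car1-GO,S:wait,W:car4-GO | queues: N=0 E=2 S=0 W=0
Step 4 [EW]: N:wait,E:car2-GO,S:wait,W:empty | queues: N=0 E=1 S=0 W=0
Cars crossed by step 4: 3

Answer: 3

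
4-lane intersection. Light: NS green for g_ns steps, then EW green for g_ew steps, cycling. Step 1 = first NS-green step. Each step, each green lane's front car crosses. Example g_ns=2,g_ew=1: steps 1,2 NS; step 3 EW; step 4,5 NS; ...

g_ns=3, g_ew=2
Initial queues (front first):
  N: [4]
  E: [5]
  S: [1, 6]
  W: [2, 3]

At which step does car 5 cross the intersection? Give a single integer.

Step 1 [NS]: N:car4-GO,E:wait,S:car1-GO,W:wait | queues: N=0 E=1 S=1 W=2
Step 2 [NS]: N:empty,E:wait,S:car6-GO,W:wait | queues: N=0 E=1 S=0 W=2
Step 3 [NS]: N:empty,E:wait,S:empty,W:wait | queues: N=0 E=1 S=0 W=2
Step 4 [EW]: N:wait,E:car5-GO,S:wait,W:car2-GO | queues: N=0 E=0 S=0 W=1
Step 5 [EW]: N:wait,E:empty,S:wait,W:car3-GO | queues: N=0 E=0 S=0 W=0
Car 5 crosses at step 4

4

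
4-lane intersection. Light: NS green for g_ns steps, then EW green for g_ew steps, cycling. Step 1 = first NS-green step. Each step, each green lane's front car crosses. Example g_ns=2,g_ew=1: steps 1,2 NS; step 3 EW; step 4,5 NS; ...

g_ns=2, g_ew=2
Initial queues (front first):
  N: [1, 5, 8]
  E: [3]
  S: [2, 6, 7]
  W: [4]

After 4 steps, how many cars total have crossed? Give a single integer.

Answer: 6

Derivation:
Step 1 [NS]: N:car1-GO,E:wait,S:car2-GO,W:wait | queues: N=2 E=1 S=2 W=1
Step 2 [NS]: N:car5-GO,E:wait,S:car6-GO,W:wait | queues: N=1 E=1 S=1 W=1
Step 3 [EW]: N:wait,E:car3-GO,S:wait,W:car4-GO | queues: N=1 E=0 S=1 W=0
Step 4 [EW]: N:wait,E:empty,S:wait,W:empty | queues: N=1 E=0 S=1 W=0
Cars crossed by step 4: 6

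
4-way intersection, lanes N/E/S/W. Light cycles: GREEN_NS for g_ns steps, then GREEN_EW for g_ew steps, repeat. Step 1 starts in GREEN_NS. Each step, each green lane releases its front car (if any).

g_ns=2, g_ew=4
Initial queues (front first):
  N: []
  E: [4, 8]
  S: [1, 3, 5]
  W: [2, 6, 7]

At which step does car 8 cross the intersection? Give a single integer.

Step 1 [NS]: N:empty,E:wait,S:car1-GO,W:wait | queues: N=0 E=2 S=2 W=3
Step 2 [NS]: N:empty,E:wait,S:car3-GO,W:wait | queues: N=0 E=2 S=1 W=3
Step 3 [EW]: N:wait,E:car4-GO,S:wait,W:car2-GO | queues: N=0 E=1 S=1 W=2
Step 4 [EW]: N:wait,E:car8-GO,S:wait,W:car6-GO | queues: N=0 E=0 S=1 W=1
Step 5 [EW]: N:wait,E:empty,S:wait,W:car7-GO | queues: N=0 E=0 S=1 W=0
Step 6 [EW]: N:wait,E:empty,S:wait,W:empty | queues: N=0 E=0 S=1 W=0
Step 7 [NS]: N:empty,E:wait,S:car5-GO,W:wait | queues: N=0 E=0 S=0 W=0
Car 8 crosses at step 4

4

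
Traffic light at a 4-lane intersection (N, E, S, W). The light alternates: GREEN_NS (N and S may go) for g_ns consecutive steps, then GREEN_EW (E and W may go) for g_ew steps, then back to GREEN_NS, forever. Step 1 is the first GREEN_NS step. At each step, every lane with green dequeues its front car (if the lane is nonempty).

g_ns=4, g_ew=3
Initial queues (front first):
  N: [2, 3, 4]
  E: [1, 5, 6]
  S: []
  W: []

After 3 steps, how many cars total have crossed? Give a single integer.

Step 1 [NS]: N:car2-GO,E:wait,S:empty,W:wait | queues: N=2 E=3 S=0 W=0
Step 2 [NS]: N:car3-GO,E:wait,S:empty,W:wait | queues: N=1 E=3 S=0 W=0
Step 3 [NS]: N:car4-GO,E:wait,S:empty,W:wait | queues: N=0 E=3 S=0 W=0
Cars crossed by step 3: 3

Answer: 3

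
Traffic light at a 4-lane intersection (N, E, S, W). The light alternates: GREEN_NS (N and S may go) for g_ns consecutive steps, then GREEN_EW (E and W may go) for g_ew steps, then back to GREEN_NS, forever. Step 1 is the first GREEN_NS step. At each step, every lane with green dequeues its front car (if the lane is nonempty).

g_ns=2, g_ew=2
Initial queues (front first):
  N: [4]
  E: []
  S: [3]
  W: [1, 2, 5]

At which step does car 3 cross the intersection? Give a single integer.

Step 1 [NS]: N:car4-GO,E:wait,S:car3-GO,W:wait | queues: N=0 E=0 S=0 W=3
Step 2 [NS]: N:empty,E:wait,S:empty,W:wait | queues: N=0 E=0 S=0 W=3
Step 3 [EW]: N:wait,E:empty,S:wait,W:car1-GO | queues: N=0 E=0 S=0 W=2
Step 4 [EW]: N:wait,E:empty,S:wait,W:car2-GO | queues: N=0 E=0 S=0 W=1
Step 5 [NS]: N:empty,E:wait,S:empty,W:wait | queues: N=0 E=0 S=0 W=1
Step 6 [NS]: N:empty,E:wait,S:empty,W:wait | queues: N=0 E=0 S=0 W=1
Step 7 [EW]: N:wait,E:empty,S:wait,W:car5-GO | queues: N=0 E=0 S=0 W=0
Car 3 crosses at step 1

1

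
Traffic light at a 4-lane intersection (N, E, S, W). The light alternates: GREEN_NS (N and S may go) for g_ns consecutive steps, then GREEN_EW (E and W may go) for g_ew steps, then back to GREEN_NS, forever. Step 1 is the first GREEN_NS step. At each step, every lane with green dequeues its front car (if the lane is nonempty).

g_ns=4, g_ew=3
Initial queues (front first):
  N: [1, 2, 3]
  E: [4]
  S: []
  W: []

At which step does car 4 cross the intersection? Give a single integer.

Step 1 [NS]: N:car1-GO,E:wait,S:empty,W:wait | queues: N=2 E=1 S=0 W=0
Step 2 [NS]: N:car2-GO,E:wait,S:empty,W:wait | queues: N=1 E=1 S=0 W=0
Step 3 [NS]: N:car3-GO,E:wait,S:empty,W:wait | queues: N=0 E=1 S=0 W=0
Step 4 [NS]: N:empty,E:wait,S:empty,W:wait | queues: N=0 E=1 S=0 W=0
Step 5 [EW]: N:wait,E:car4-GO,S:wait,W:empty | queues: N=0 E=0 S=0 W=0
Car 4 crosses at step 5

5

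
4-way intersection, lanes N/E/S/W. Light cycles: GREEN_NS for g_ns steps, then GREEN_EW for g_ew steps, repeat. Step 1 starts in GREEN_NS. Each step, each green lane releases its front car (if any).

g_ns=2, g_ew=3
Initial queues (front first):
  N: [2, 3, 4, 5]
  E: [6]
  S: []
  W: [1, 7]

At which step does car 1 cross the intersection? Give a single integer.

Step 1 [NS]: N:car2-GO,E:wait,S:empty,W:wait | queues: N=3 E=1 S=0 W=2
Step 2 [NS]: N:car3-GO,E:wait,S:empty,W:wait | queues: N=2 E=1 S=0 W=2
Step 3 [EW]: N:wait,E:car6-GO,S:wait,W:car1-GO | queues: N=2 E=0 S=0 W=1
Step 4 [EW]: N:wait,E:empty,S:wait,W:car7-GO | queues: N=2 E=0 S=0 W=0
Step 5 [EW]: N:wait,E:empty,S:wait,W:empty | queues: N=2 E=0 S=0 W=0
Step 6 [NS]: N:car4-GO,E:wait,S:empty,W:wait | queues: N=1 E=0 S=0 W=0
Step 7 [NS]: N:car5-GO,E:wait,S:empty,W:wait | queues: N=0 E=0 S=0 W=0
Car 1 crosses at step 3

3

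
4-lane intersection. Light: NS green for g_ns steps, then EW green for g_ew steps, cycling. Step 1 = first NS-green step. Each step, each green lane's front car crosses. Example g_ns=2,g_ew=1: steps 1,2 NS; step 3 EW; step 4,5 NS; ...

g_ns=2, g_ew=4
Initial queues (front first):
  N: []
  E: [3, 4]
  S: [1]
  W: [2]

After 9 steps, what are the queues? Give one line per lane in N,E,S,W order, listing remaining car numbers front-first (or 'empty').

Step 1 [NS]: N:empty,E:wait,S:car1-GO,W:wait | queues: N=0 E=2 S=0 W=1
Step 2 [NS]: N:empty,E:wait,S:empty,W:wait | queues: N=0 E=2 S=0 W=1
Step 3 [EW]: N:wait,E:car3-GO,S:wait,W:car2-GO | queues: N=0 E=1 S=0 W=0
Step 4 [EW]: N:wait,E:car4-GO,S:wait,W:empty | queues: N=0 E=0 S=0 W=0

N: empty
E: empty
S: empty
W: empty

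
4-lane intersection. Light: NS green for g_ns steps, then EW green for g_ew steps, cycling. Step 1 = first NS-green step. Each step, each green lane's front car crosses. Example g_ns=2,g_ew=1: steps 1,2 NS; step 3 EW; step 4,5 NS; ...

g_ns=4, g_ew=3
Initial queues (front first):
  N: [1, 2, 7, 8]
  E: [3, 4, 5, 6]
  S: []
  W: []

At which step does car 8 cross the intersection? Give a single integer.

Step 1 [NS]: N:car1-GO,E:wait,S:empty,W:wait | queues: N=3 E=4 S=0 W=0
Step 2 [NS]: N:car2-GO,E:wait,S:empty,W:wait | queues: N=2 E=4 S=0 W=0
Step 3 [NS]: N:car7-GO,E:wait,S:empty,W:wait | queues: N=1 E=4 S=0 W=0
Step 4 [NS]: N:car8-GO,E:wait,S:empty,W:wait | queues: N=0 E=4 S=0 W=0
Step 5 [EW]: N:wait,E:car3-GO,S:wait,W:empty | queues: N=0 E=3 S=0 W=0
Step 6 [EW]: N:wait,E:car4-GO,S:wait,W:empty | queues: N=0 E=2 S=0 W=0
Step 7 [EW]: N:wait,E:car5-GO,S:wait,W:empty | queues: N=0 E=1 S=0 W=0
Step 8 [NS]: N:empty,E:wait,S:empty,W:wait | queues: N=0 E=1 S=0 W=0
Step 9 [NS]: N:empty,E:wait,S:empty,W:wait | queues: N=0 E=1 S=0 W=0
Step 10 [NS]: N:empty,E:wait,S:empty,W:wait | queues: N=0 E=1 S=0 W=0
Step 11 [NS]: N:empty,E:wait,S:empty,W:wait | queues: N=0 E=1 S=0 W=0
Step 12 [EW]: N:wait,E:car6-GO,S:wait,W:empty | queues: N=0 E=0 S=0 W=0
Car 8 crosses at step 4

4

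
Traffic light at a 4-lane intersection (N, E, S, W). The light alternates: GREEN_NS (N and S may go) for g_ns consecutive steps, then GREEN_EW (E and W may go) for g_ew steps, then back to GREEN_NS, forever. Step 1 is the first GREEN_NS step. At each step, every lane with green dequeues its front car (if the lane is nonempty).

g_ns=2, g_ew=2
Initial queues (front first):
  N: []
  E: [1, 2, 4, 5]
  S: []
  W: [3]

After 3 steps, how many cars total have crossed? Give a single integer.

Answer: 2

Derivation:
Step 1 [NS]: N:empty,E:wait,S:empty,W:wait | queues: N=0 E=4 S=0 W=1
Step 2 [NS]: N:empty,E:wait,S:empty,W:wait | queues: N=0 E=4 S=0 W=1
Step 3 [EW]: N:wait,E:car1-GO,S:wait,W:car3-GO | queues: N=0 E=3 S=0 W=0
Cars crossed by step 3: 2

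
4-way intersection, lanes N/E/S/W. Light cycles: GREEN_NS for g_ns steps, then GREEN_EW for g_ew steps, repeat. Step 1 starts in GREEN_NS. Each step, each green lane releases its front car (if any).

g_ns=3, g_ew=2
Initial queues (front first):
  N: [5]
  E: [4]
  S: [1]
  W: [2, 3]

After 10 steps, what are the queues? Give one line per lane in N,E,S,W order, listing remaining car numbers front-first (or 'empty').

Step 1 [NS]: N:car5-GO,E:wait,S:car1-GO,W:wait | queues: N=0 E=1 S=0 W=2
Step 2 [NS]: N:empty,E:wait,S:empty,W:wait | queues: N=0 E=1 S=0 W=2
Step 3 [NS]: N:empty,E:wait,S:empty,W:wait | queues: N=0 E=1 S=0 W=2
Step 4 [EW]: N:wait,E:car4-GO,S:wait,W:car2-GO | queues: N=0 E=0 S=0 W=1
Step 5 [EW]: N:wait,E:empty,S:wait,W:car3-GO | queues: N=0 E=0 S=0 W=0

N: empty
E: empty
S: empty
W: empty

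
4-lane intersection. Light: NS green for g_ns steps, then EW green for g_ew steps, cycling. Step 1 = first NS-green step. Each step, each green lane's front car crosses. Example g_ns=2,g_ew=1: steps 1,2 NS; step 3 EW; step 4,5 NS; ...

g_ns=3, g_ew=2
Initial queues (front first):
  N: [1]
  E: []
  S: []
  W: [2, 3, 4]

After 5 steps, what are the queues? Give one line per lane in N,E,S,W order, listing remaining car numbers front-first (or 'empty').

Step 1 [NS]: N:car1-GO,E:wait,S:empty,W:wait | queues: N=0 E=0 S=0 W=3
Step 2 [NS]: N:empty,E:wait,S:empty,W:wait | queues: N=0 E=0 S=0 W=3
Step 3 [NS]: N:empty,E:wait,S:empty,W:wait | queues: N=0 E=0 S=0 W=3
Step 4 [EW]: N:wait,E:empty,S:wait,W:car2-GO | queues: N=0 E=0 S=0 W=2
Step 5 [EW]: N:wait,E:empty,S:wait,W:car3-GO | queues: N=0 E=0 S=0 W=1

N: empty
E: empty
S: empty
W: 4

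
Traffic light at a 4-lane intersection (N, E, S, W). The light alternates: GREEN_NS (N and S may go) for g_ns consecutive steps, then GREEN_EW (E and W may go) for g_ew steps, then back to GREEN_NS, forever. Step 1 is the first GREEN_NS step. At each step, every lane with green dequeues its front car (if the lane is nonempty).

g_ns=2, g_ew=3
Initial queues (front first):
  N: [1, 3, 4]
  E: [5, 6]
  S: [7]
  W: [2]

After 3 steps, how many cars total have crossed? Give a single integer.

Answer: 5

Derivation:
Step 1 [NS]: N:car1-GO,E:wait,S:car7-GO,W:wait | queues: N=2 E=2 S=0 W=1
Step 2 [NS]: N:car3-GO,E:wait,S:empty,W:wait | queues: N=1 E=2 S=0 W=1
Step 3 [EW]: N:wait,E:car5-GO,S:wait,W:car2-GO | queues: N=1 E=1 S=0 W=0
Cars crossed by step 3: 5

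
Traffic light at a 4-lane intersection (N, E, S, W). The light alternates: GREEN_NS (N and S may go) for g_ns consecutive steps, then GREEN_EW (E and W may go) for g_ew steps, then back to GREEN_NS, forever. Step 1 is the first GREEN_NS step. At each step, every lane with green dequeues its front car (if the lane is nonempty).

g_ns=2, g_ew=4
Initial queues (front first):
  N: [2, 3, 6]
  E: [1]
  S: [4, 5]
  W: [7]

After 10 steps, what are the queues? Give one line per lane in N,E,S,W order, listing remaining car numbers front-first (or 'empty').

Step 1 [NS]: N:car2-GO,E:wait,S:car4-GO,W:wait | queues: N=2 E=1 S=1 W=1
Step 2 [NS]: N:car3-GO,E:wait,S:car5-GO,W:wait | queues: N=1 E=1 S=0 W=1
Step 3 [EW]: N:wait,E:car1-GO,S:wait,W:car7-GO | queues: N=1 E=0 S=0 W=0
Step 4 [EW]: N:wait,E:empty,S:wait,W:empty | queues: N=1 E=0 S=0 W=0
Step 5 [EW]: N:wait,E:empty,S:wait,W:empty | queues: N=1 E=0 S=0 W=0
Step 6 [EW]: N:wait,E:empty,S:wait,W:empty | queues: N=1 E=0 S=0 W=0
Step 7 [NS]: N:car6-GO,E:wait,S:empty,W:wait | queues: N=0 E=0 S=0 W=0

N: empty
E: empty
S: empty
W: empty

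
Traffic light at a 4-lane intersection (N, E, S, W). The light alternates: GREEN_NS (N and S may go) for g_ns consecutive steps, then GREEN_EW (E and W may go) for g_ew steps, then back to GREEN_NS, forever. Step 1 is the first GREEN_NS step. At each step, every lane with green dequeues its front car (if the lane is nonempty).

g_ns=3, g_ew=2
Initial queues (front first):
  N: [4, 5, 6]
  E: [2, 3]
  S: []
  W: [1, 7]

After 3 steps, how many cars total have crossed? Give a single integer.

Answer: 3

Derivation:
Step 1 [NS]: N:car4-GO,E:wait,S:empty,W:wait | queues: N=2 E=2 S=0 W=2
Step 2 [NS]: N:car5-GO,E:wait,S:empty,W:wait | queues: N=1 E=2 S=0 W=2
Step 3 [NS]: N:car6-GO,E:wait,S:empty,W:wait | queues: N=0 E=2 S=0 W=2
Cars crossed by step 3: 3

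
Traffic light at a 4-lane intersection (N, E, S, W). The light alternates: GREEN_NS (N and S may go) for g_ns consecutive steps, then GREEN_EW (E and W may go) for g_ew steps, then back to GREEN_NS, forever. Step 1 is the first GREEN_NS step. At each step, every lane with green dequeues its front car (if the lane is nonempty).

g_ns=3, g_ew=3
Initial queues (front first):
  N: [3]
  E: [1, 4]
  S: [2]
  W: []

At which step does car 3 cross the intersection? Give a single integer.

Step 1 [NS]: N:car3-GO,E:wait,S:car2-GO,W:wait | queues: N=0 E=2 S=0 W=0
Step 2 [NS]: N:empty,E:wait,S:empty,W:wait | queues: N=0 E=2 S=0 W=0
Step 3 [NS]: N:empty,E:wait,S:empty,W:wait | queues: N=0 E=2 S=0 W=0
Step 4 [EW]: N:wait,E:car1-GO,S:wait,W:empty | queues: N=0 E=1 S=0 W=0
Step 5 [EW]: N:wait,E:car4-GO,S:wait,W:empty | queues: N=0 E=0 S=0 W=0
Car 3 crosses at step 1

1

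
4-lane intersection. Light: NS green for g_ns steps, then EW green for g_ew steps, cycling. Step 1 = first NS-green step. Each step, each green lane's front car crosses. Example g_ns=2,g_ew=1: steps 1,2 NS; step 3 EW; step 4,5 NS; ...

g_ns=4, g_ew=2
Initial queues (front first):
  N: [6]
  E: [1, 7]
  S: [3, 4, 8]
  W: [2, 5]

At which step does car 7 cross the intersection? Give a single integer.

Step 1 [NS]: N:car6-GO,E:wait,S:car3-GO,W:wait | queues: N=0 E=2 S=2 W=2
Step 2 [NS]: N:empty,E:wait,S:car4-GO,W:wait | queues: N=0 E=2 S=1 W=2
Step 3 [NS]: N:empty,E:wait,S:car8-GO,W:wait | queues: N=0 E=2 S=0 W=2
Step 4 [NS]: N:empty,E:wait,S:empty,W:wait | queues: N=0 E=2 S=0 W=2
Step 5 [EW]: N:wait,E:car1-GO,S:wait,W:car2-GO | queues: N=0 E=1 S=0 W=1
Step 6 [EW]: N:wait,E:car7-GO,S:wait,W:car5-GO | queues: N=0 E=0 S=0 W=0
Car 7 crosses at step 6

6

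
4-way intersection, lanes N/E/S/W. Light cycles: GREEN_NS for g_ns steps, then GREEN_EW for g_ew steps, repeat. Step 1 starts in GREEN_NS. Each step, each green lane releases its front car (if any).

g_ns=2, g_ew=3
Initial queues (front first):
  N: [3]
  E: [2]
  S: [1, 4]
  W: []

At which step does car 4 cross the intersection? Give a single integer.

Step 1 [NS]: N:car3-GO,E:wait,S:car1-GO,W:wait | queues: N=0 E=1 S=1 W=0
Step 2 [NS]: N:empty,E:wait,S:car4-GO,W:wait | queues: N=0 E=1 S=0 W=0
Step 3 [EW]: N:wait,E:car2-GO,S:wait,W:empty | queues: N=0 E=0 S=0 W=0
Car 4 crosses at step 2

2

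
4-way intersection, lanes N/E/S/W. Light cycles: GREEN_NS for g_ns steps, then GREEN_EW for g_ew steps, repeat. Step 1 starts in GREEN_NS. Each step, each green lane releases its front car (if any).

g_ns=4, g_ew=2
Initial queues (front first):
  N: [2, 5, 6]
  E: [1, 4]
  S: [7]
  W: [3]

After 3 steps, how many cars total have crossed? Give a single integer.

Answer: 4

Derivation:
Step 1 [NS]: N:car2-GO,E:wait,S:car7-GO,W:wait | queues: N=2 E=2 S=0 W=1
Step 2 [NS]: N:car5-GO,E:wait,S:empty,W:wait | queues: N=1 E=2 S=0 W=1
Step 3 [NS]: N:car6-GO,E:wait,S:empty,W:wait | queues: N=0 E=2 S=0 W=1
Cars crossed by step 3: 4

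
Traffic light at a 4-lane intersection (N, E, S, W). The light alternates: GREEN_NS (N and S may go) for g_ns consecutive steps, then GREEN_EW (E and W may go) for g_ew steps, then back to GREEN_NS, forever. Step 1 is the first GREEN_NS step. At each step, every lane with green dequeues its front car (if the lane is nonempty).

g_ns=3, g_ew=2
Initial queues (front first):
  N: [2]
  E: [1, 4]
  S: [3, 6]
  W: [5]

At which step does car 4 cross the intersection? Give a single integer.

Step 1 [NS]: N:car2-GO,E:wait,S:car3-GO,W:wait | queues: N=0 E=2 S=1 W=1
Step 2 [NS]: N:empty,E:wait,S:car6-GO,W:wait | queues: N=0 E=2 S=0 W=1
Step 3 [NS]: N:empty,E:wait,S:empty,W:wait | queues: N=0 E=2 S=0 W=1
Step 4 [EW]: N:wait,E:car1-GO,S:wait,W:car5-GO | queues: N=0 E=1 S=0 W=0
Step 5 [EW]: N:wait,E:car4-GO,S:wait,W:empty | queues: N=0 E=0 S=0 W=0
Car 4 crosses at step 5

5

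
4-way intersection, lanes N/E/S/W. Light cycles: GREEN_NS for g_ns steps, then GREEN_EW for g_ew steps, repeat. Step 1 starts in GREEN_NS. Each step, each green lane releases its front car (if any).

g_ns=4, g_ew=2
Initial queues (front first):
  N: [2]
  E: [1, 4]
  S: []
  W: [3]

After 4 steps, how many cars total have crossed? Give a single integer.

Answer: 1

Derivation:
Step 1 [NS]: N:car2-GO,E:wait,S:empty,W:wait | queues: N=0 E=2 S=0 W=1
Step 2 [NS]: N:empty,E:wait,S:empty,W:wait | queues: N=0 E=2 S=0 W=1
Step 3 [NS]: N:empty,E:wait,S:empty,W:wait | queues: N=0 E=2 S=0 W=1
Step 4 [NS]: N:empty,E:wait,S:empty,W:wait | queues: N=0 E=2 S=0 W=1
Cars crossed by step 4: 1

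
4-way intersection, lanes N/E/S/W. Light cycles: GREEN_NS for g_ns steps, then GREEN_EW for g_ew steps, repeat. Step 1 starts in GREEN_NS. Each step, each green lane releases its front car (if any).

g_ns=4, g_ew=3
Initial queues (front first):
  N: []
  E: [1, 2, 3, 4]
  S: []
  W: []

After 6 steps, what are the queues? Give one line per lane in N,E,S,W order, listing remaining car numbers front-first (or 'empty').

Step 1 [NS]: N:empty,E:wait,S:empty,W:wait | queues: N=0 E=4 S=0 W=0
Step 2 [NS]: N:empty,E:wait,S:empty,W:wait | queues: N=0 E=4 S=0 W=0
Step 3 [NS]: N:empty,E:wait,S:empty,W:wait | queues: N=0 E=4 S=0 W=0
Step 4 [NS]: N:empty,E:wait,S:empty,W:wait | queues: N=0 E=4 S=0 W=0
Step 5 [EW]: N:wait,E:car1-GO,S:wait,W:empty | queues: N=0 E=3 S=0 W=0
Step 6 [EW]: N:wait,E:car2-GO,S:wait,W:empty | queues: N=0 E=2 S=0 W=0

N: empty
E: 3 4
S: empty
W: empty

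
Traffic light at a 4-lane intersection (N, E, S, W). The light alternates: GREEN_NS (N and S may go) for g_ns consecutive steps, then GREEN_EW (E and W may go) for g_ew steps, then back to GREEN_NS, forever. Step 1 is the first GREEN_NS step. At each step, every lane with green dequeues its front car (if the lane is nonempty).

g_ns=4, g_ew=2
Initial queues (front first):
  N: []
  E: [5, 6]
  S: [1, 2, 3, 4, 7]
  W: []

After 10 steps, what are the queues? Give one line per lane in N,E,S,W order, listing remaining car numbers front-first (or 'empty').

Step 1 [NS]: N:empty,E:wait,S:car1-GO,W:wait | queues: N=0 E=2 S=4 W=0
Step 2 [NS]: N:empty,E:wait,S:car2-GO,W:wait | queues: N=0 E=2 S=3 W=0
Step 3 [NS]: N:empty,E:wait,S:car3-GO,W:wait | queues: N=0 E=2 S=2 W=0
Step 4 [NS]: N:empty,E:wait,S:car4-GO,W:wait | queues: N=0 E=2 S=1 W=0
Step 5 [EW]: N:wait,E:car5-GO,S:wait,W:empty | queues: N=0 E=1 S=1 W=0
Step 6 [EW]: N:wait,E:car6-GO,S:wait,W:empty | queues: N=0 E=0 S=1 W=0
Step 7 [NS]: N:empty,E:wait,S:car7-GO,W:wait | queues: N=0 E=0 S=0 W=0

N: empty
E: empty
S: empty
W: empty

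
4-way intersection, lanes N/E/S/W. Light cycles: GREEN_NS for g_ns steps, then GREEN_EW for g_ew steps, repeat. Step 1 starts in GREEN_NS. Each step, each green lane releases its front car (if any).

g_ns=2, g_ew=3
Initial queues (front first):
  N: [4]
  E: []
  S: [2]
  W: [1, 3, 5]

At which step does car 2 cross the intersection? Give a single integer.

Step 1 [NS]: N:car4-GO,E:wait,S:car2-GO,W:wait | queues: N=0 E=0 S=0 W=3
Step 2 [NS]: N:empty,E:wait,S:empty,W:wait | queues: N=0 E=0 S=0 W=3
Step 3 [EW]: N:wait,E:empty,S:wait,W:car1-GO | queues: N=0 E=0 S=0 W=2
Step 4 [EW]: N:wait,E:empty,S:wait,W:car3-GO | queues: N=0 E=0 S=0 W=1
Step 5 [EW]: N:wait,E:empty,S:wait,W:car5-GO | queues: N=0 E=0 S=0 W=0
Car 2 crosses at step 1

1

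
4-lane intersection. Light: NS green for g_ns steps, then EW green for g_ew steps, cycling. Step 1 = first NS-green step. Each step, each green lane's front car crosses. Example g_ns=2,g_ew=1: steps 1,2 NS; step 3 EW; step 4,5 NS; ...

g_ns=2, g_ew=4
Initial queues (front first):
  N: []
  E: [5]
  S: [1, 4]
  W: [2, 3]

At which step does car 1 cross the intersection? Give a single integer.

Step 1 [NS]: N:empty,E:wait,S:car1-GO,W:wait | queues: N=0 E=1 S=1 W=2
Step 2 [NS]: N:empty,E:wait,S:car4-GO,W:wait | queues: N=0 E=1 S=0 W=2
Step 3 [EW]: N:wait,E:car5-GO,S:wait,W:car2-GO | queues: N=0 E=0 S=0 W=1
Step 4 [EW]: N:wait,E:empty,S:wait,W:car3-GO | queues: N=0 E=0 S=0 W=0
Car 1 crosses at step 1

1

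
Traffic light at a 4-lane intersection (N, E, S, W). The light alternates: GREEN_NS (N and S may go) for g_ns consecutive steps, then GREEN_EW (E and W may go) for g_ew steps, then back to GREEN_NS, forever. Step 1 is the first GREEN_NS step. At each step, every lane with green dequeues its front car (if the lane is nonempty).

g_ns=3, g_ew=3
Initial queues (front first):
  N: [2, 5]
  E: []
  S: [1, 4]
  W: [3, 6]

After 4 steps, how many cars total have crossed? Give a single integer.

Step 1 [NS]: N:car2-GO,E:wait,S:car1-GO,W:wait | queues: N=1 E=0 S=1 W=2
Step 2 [NS]: N:car5-GO,E:wait,S:car4-GO,W:wait | queues: N=0 E=0 S=0 W=2
Step 3 [NS]: N:empty,E:wait,S:empty,W:wait | queues: N=0 E=0 S=0 W=2
Step 4 [EW]: N:wait,E:empty,S:wait,W:car3-GO | queues: N=0 E=0 S=0 W=1
Cars crossed by step 4: 5

Answer: 5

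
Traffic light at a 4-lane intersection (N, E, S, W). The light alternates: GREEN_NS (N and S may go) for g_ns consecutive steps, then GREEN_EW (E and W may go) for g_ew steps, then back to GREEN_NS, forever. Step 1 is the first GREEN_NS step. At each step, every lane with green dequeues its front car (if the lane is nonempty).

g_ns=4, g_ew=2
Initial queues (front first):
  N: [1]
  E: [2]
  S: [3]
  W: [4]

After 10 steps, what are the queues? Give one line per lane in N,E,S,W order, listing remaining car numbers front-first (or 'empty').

Step 1 [NS]: N:car1-GO,E:wait,S:car3-GO,W:wait | queues: N=0 E=1 S=0 W=1
Step 2 [NS]: N:empty,E:wait,S:empty,W:wait | queues: N=0 E=1 S=0 W=1
Step 3 [NS]: N:empty,E:wait,S:empty,W:wait | queues: N=0 E=1 S=0 W=1
Step 4 [NS]: N:empty,E:wait,S:empty,W:wait | queues: N=0 E=1 S=0 W=1
Step 5 [EW]: N:wait,E:car2-GO,S:wait,W:car4-GO | queues: N=0 E=0 S=0 W=0

N: empty
E: empty
S: empty
W: empty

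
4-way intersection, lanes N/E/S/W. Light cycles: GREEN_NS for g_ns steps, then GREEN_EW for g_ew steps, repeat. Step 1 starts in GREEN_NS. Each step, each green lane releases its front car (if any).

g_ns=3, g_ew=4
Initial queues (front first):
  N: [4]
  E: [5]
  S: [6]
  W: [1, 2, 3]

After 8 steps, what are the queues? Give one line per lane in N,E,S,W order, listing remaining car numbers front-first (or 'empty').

Step 1 [NS]: N:car4-GO,E:wait,S:car6-GO,W:wait | queues: N=0 E=1 S=0 W=3
Step 2 [NS]: N:empty,E:wait,S:empty,W:wait | queues: N=0 E=1 S=0 W=3
Step 3 [NS]: N:empty,E:wait,S:empty,W:wait | queues: N=0 E=1 S=0 W=3
Step 4 [EW]: N:wait,E:car5-GO,S:wait,W:car1-GO | queues: N=0 E=0 S=0 W=2
Step 5 [EW]: N:wait,E:empty,S:wait,W:car2-GO | queues: N=0 E=0 S=0 W=1
Step 6 [EW]: N:wait,E:empty,S:wait,W:car3-GO | queues: N=0 E=0 S=0 W=0

N: empty
E: empty
S: empty
W: empty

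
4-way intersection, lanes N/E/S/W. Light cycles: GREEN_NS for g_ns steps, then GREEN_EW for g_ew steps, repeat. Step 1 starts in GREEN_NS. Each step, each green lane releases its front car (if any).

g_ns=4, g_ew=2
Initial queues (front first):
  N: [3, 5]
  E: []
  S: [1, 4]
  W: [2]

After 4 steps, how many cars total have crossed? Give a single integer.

Answer: 4

Derivation:
Step 1 [NS]: N:car3-GO,E:wait,S:car1-GO,W:wait | queues: N=1 E=0 S=1 W=1
Step 2 [NS]: N:car5-GO,E:wait,S:car4-GO,W:wait | queues: N=0 E=0 S=0 W=1
Step 3 [NS]: N:empty,E:wait,S:empty,W:wait | queues: N=0 E=0 S=0 W=1
Step 4 [NS]: N:empty,E:wait,S:empty,W:wait | queues: N=0 E=0 S=0 W=1
Cars crossed by step 4: 4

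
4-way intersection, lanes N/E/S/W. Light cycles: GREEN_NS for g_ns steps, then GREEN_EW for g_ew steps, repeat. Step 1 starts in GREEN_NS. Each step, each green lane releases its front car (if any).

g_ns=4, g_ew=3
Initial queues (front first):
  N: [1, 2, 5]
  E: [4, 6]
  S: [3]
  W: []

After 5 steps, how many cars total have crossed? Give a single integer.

Step 1 [NS]: N:car1-GO,E:wait,S:car3-GO,W:wait | queues: N=2 E=2 S=0 W=0
Step 2 [NS]: N:car2-GO,E:wait,S:empty,W:wait | queues: N=1 E=2 S=0 W=0
Step 3 [NS]: N:car5-GO,E:wait,S:empty,W:wait | queues: N=0 E=2 S=0 W=0
Step 4 [NS]: N:empty,E:wait,S:empty,W:wait | queues: N=0 E=2 S=0 W=0
Step 5 [EW]: N:wait,E:car4-GO,S:wait,W:empty | queues: N=0 E=1 S=0 W=0
Cars crossed by step 5: 5

Answer: 5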